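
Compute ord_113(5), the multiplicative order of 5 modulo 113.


We want ord_113(5), the smallest k >= 1 with 5^k = 1 mod 113.
n = 113 = 113, phi(113) = 112; the order divides phi(n).
Divisors of 112: 1, 2, 4, 7, 8, 14, 16, 28, 56, 112
Repeated squaring mod 113: 5^1 = 5, 5^2 = 25, 5^4 = 60, 5^8 = 97, 5^16 = 30, 5^32 = 109, 5^64 = 16
Test divisors in increasing order:
  k=1: 5^1 = 5 mod 113
  k=2: 5^2 = 25 mod 113
  k=4: 5^4 = 60 mod 113
  k=7: 5^7 = 60 * 25 * 5 = 42 mod 113
  k=8: 5^8 = 97 mod 113
  k=14: 5^14 = 97 * 60 * 25 = 69 mod 113
  k=16: 5^16 = 30 mod 113
  k=28: 5^28 = 30 * 97 * 60 = 15 mod 113
  k=56: 5^56 = 109 * 30 * 97 = 112 mod 113
  k=112: 5^112 = 16 * 109 * 30 = 1 mod 113  <- first divisor giving 1
Order = 112

112


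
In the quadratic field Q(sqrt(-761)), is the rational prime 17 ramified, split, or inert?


K = Q(sqrt(-761)). Since d mod 4 = 3, disc(K) = -3044.
Check p | disc: -3044 mod 17 = 16.
p does not divide disc. Compute Legendre symbol (d/p):
4^((17-1)/2) mod 17 = 1
(d/p) = 1, so p splits: (p) = P*P' with e=1, f=1, g=2.
Therefore p is split.

split


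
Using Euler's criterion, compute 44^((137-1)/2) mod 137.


p = 137 is prime and the exponent is (p-1)/2 = 68, so by Euler's criterion 44^68 = (44/137) = +1 or -1 mod 137.
Compute by square-and-multiply:
  68 = 64 + 4 (binary 1000100)
  Repeated squaring mod 137: 44^1 = 44, 44^2 = 18, 44^4 = 50, 44^8 = 34, 44^16 = 60, 44^32 = 38, 44^64 = 74
  44^68 = 44^64 * 44^4 = 74 * 50 mod 137
    74 * 50 = 3700 = 1 mod 137
  44^68 = 1 mod 137
Result 1: 44 is a quadratic residue mod 137.
44^68 mod 137 = 1

1


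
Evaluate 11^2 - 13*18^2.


x^2 - d*y^2
= 11^2 - 13*18^2
= 121 - 4212
= -4091

-4091


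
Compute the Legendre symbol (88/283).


p = 283 is prime, so compute (88/283) with the reciprocity algorithm (Jacobi-symbol steps: pull out 2s via (2/n), flip via reciprocity, reduce):
  pull out 2: (2/283) = -1  (since 283 mod 8 = 3)
  pull out 2: (2/283) = -1  (since 283 mod 8 = 3)
  pull out 2: (2/283) = -1  (since 283 mod 8 = 3)
  reciprocity: (11/283) -> -(283/11)
  reduce: (8/11)
  pull out 2: (2/11) = -1  (since 11 mod 8 = 3)
  pull out 2: (2/11) = -1  (since 11 mod 8 = 3)
  pull out 2: (2/11) = -1  (since 11 mod 8 = 3)
  (1/11) = 1
Product of signs = -1
(88/283) = -1

-1


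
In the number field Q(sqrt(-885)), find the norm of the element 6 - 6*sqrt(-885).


N(a + b*sqrt(d)) = a^2 - d*b^2
= (6)^2 - (-885)*(-6)^2
= 36 + 31860
= 31896

31896


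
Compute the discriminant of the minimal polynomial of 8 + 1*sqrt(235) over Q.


The element 8 + 1*sqrt(235) has minimal polynomial:
x^2 - 16*x - 171
Discriminant = (-16)^2 - 4*(-171)
= 256 + 684
= 940

940


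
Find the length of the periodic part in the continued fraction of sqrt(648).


Run the CF algorithm for sqrt(648).
a_0 = floor(sqrt(648)) = 25; set m_0=0, q_0=1.
Recurrence: m' = q*a - m,  q' = (d - m'^2)/q,  a' = floor((a_0 + m')/q').
  step 1: m=25, q=23, a=2
  step 2: m=21, q=9, a=5
  step 3: m=24, q=8, a=6
  step 4: m=24, q=9, a=5
  step 5: m=21, q=23, a=2
  step 6: m=25, q=1, a=50
a_6 = 2*a_0 = 50, so the period closes here.
sqrt(648) = [25; 2, 5, 6, 5, 2, 50]
Period length = 6

6


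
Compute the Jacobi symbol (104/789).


Compute (104/789) via quadratic reciprocity:
  pull out 2: (2/789) = -1  (since 789 mod 8 = 5)
  pull out 2: (2/789) = -1  (since 789 mod 8 = 5)
  pull out 2: (2/789) = -1  (since 789 mod 8 = 5)
  reciprocity: (13/789) -> +(789/13)
  reduce: (9/13)
  reciprocity: (9/13) -> +(13/9)
  reduce: (4/9)
  pull out 2: (2/9) = +1  (since 9 mod 8 = 1)
  pull out 2: (2/9) = +1  (since 9 mod 8 = 1)
  (1/9) = 1
Product of signs = -1

-1


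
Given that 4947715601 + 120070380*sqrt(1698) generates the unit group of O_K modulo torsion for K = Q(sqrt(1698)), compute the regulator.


epsilon = 4947715601 + 120070380*sqrt(1698)
= 9.8954e+09
R = ln(9.8954e+09)
= 23.0153

23.0153


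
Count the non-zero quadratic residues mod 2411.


For prime p, the number of non-zero quadratic residues is (p-1)/2.
= (2411-1)/2
= 1205

1205


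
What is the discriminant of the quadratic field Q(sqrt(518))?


For K = Q(sqrt(d)) with d squarefree: disc(K) = d if d = 1 mod 4, and disc(K) = 4d if d = 2 or 3 mod 4.
Here d = 518, and d mod 4 = 2.
d = 2 mod 4, not 1 (O_K = Z[sqrt(d)]), so disc(K) = 4d = 4 * (518) = 2072

2072


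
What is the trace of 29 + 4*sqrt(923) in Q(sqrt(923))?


Tr(a + b*sqrt(d)) = (a + b*sqrt(d)) + (a - b*sqrt(d)) = 2a
= 2 * (29)
= 58

58


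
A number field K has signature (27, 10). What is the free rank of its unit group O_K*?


By Dirichlet's unit theorem:
rank = r1 + r2 - 1
= 27 + 10 - 1
= 36

36


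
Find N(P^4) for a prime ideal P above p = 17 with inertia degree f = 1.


N(P^a) = p^(a*f)
= 17^(4*1)
= 17^4
= 83521

83521


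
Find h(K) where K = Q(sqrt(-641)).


K = Q(sqrt(-641)). d mod 4 = 3, so D = disc(K) = 4d = -2564
h(K) equals the number of primitive reduced positive-definite forms (a, b, c) = a*x^2 + b*x*y + c*y^2 with b^2 - 4ac = D,
where reduced means |b| <= a <= c, with b >= 0 whenever |b| = a or a = c, and primitive means gcd(a, b, c) = 1.
Reduced forces 3a^2 <= |D| = 2564, so 1 <= a <= 29; b must have the parity of D, and c = (b^2 - D)/(4a) must be an integer >= a.
Enumerate a = 1..29, b in [-a, a]:
  a=1: (1, 0, 641)  [1]
  a=2: (2, 2, 321)  [1]
  a=3: (3, -2, 214), (3, 2, 214)  [2]
  a=4: none
  a=5: (5, -4, 129), (5, 4, 129)  [2]
  a=6: (6, -2, 107), (6, 2, 107)  [2]
  a=7..8: none
  a=9: (9, -8, 73), (9, 8, 73)  [2]
  a=10: (10, -6, 65), (10, 6, 65)  [2]
  a=11..12: none
  a=13: (13, -6, 50), (13, 6, 50)  [2]
  a=14: none
  a=15: (15, -14, 46), (15, -4, 43), (15, 4, 43), (15, 14, 46)  [4]
  a=16..17: none
  a=18: (18, -10, 37), (18, 10, 37)  [2]
  a=19: (19, -18, 38), (19, 18, 38)  [2]
  a=20..22: none
  a=23: (23, -14, 30), (23, 14, 30)  [2]
  a=24: none
  a=25: (25, -6, 26), (25, 6, 26)  [2]
  a=26: none
  a=27: (27, -26, 30), (27, 26, 30)  [2]
  a=28..29: none
Total reduced forms: 1 + 1 + 2 + 2 + 2 + 2 + 2 + 2 + 4 + 2 + 2 + 2 + 2 + 2 = 28
h = 28

28


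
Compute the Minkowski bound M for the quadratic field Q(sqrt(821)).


d = 821, d mod 4 = 1, so disc(K) = d = 821; |disc(K)| = 821
Real quadratic field, so n = 2, s = r2 = 0, r1 = 2
M = (n!/n^n) * (4/pi)^s * sqrt(|disc(K)|) = (2!/2^2) * (4/pi)^0 * sqrt(821)
= 0.5 * 1.000000 * 28.653098
= 14.3265

14.3265


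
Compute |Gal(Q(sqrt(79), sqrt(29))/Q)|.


The 2 square roots of distinct primes are multiplicatively independent over Q,
so [K:Q] = 2^2 and Gal(K/Q) is isomorphic to (Z/2Z)^2.
|Gal| = 2^2 = 4

4


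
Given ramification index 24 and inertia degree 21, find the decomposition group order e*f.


|D_P| = e * f
= 24 * 21
= 504

504


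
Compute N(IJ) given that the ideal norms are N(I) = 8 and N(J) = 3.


N(IJ) = N(I) * N(J)
= 8 * 3
= 24

24


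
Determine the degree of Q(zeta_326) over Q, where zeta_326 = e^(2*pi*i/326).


The degree equals Euler's totient phi(326).
326 = 2 * 163
phi(326) = 162

162


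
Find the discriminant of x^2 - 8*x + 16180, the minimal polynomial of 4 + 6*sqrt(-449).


The element 4 + 6*sqrt(-449) has minimal polynomial:
x^2 - 8*x + 16180
Discriminant = (-8)^2 - 4*(16180)
= 64 - 64720
= -64656

-64656


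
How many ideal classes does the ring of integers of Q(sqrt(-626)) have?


K = Q(sqrt(-626)). d mod 4 = 2, so D = disc(K) = 4d = -2504
h(K) equals the number of primitive reduced positive-definite forms (a, b, c) = a*x^2 + b*x*y + c*y^2 with b^2 - 4ac = D,
where reduced means |b| <= a <= c, with b >= 0 whenever |b| = a or a = c, and primitive means gcd(a, b, c) = 1.
Reduced forces 3a^2 <= |D| = 2504, so 1 <= a <= 28; b must have the parity of D, and c = (b^2 - D)/(4a) must be an integer >= a.
Enumerate a = 1..28, b in [-a, a]:
  a=1: (1, 0, 626)  [1]
  a=2: (2, 0, 313)  [1]
  a=3: (3, -2, 209), (3, 2, 209)  [2]
  a=4: none
  a=5: (5, -4, 126), (5, 4, 126)  [2]
  a=6: (6, -4, 105), (6, 4, 105)  [2]
  a=7: (7, -4, 90), (7, 4, 90)  [2]
  a=8: none
  a=9: (9, -4, 70), (9, 4, 70)  [2]
  a=10: (10, -4, 63), (10, 4, 63)  [2]
  a=11: (11, -2, 57), (11, 2, 57)  [2]
  a=12..13: none
  a=14: (14, -4, 45), (14, 4, 45)  [2]
  a=15: (15, -14, 45), (15, -4, 42), (15, 4, 42), (15, 14, 45)  [4]
  a=16..17: none
  a=18: (18, -4, 35), (18, 4, 35)  [2]
  a=19: (19, -2, 33), (19, 2, 33)  [2]
  a=20: none
  a=21: (21, -10, 31), (21, -4, 30), (21, 4, 30), (21, 10, 31)  [4]
  a=22: (22, -20, 33), (22, 20, 33)  [2]
  a=23: (23, -16, 30), (23, 16, 30)  [2]
  a=24: none
  a=25: (25, -14, 27), (25, 14, 27)  [2]
  a=26..28: none
Total reduced forms: 1 + 1 + 2 + 2 + 2 + 2 + 2 + 2 + 2 + 2 + 4 + 2 + 2 + 4 + 2 + 2 + 2 = 36
h = 36

36


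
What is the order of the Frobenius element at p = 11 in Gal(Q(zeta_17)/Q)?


The Frobenius at p in Gal(Q(zeta_n)/Q) = (Z/nZ)* is the class of p, so its order is ord_17(11), the smallest k >= 1 with 11^k = 1 mod 17.
n = 17 = 17, phi(17) = 16; the order divides phi(n).
Divisors of 16: 1, 2, 4, 8, 16
Repeated squaring mod 17: 11^1 = 11, 11^2 = 2, 11^4 = 4, 11^8 = 16, 11^16 = 1
Test divisors in increasing order:
  k=1: 11^1 = 11 mod 17
  k=2: 11^2 = 2 mod 17
  k=4: 11^4 = 4 mod 17
  k=8: 11^8 = 16 mod 17
  k=16: 11^16 = 1 mod 17  <- first divisor giving 1
Order = 16

16


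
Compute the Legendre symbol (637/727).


p = 727 is prime, so compute (637/727) with the reciprocity algorithm (Jacobi-symbol steps: pull out 2s via (2/n), flip via reciprocity, reduce):
  reciprocity: (637/727) -> +(727/637)
  reduce: (90/637)
  pull out 2: (2/637) = -1  (since 637 mod 8 = 5)
  reciprocity: (45/637) -> +(637/45)
  reduce: (7/45)
  reciprocity: (7/45) -> +(45/7)
  reduce: (3/7)
  reciprocity: (3/7) -> -(7/3)
  reduce: (1/3)
  (1/3) = 1
Product of signs = 1
(637/727) = 1

1


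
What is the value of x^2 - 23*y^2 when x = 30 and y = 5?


x^2 - d*y^2
= 30^2 - 23*5^2
= 900 - 575
= 325

325


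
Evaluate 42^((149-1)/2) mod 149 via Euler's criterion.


p = 149 is prime and the exponent is (p-1)/2 = 74, so by Euler's criterion 42^74 = (42/149) = +1 or -1 mod 149.
Compute by square-and-multiply:
  74 = 64 + 8 + 2 (binary 1001010)
  Repeated squaring mod 149: 42^1 = 42, 42^2 = 125, 42^4 = 129, 42^8 = 102, 42^16 = 123, 42^32 = 80, 42^64 = 142
  42^74 = 42^64 * 42^8 * 42^2 = 142 * 102 * 125 mod 149
    142 * 102 = 14484 = 31 mod 149
    31 * 125 = 3875 = 1 mod 149
  42^74 = 1 mod 149
Result 1: 42 is a quadratic residue mod 149.
42^74 mod 149 = 1

1


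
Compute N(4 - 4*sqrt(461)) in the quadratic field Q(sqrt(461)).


N(a + b*sqrt(d)) = a^2 - d*b^2
= (4)^2 - (461)*(-4)^2
= 16 - 7376
= -7360

-7360


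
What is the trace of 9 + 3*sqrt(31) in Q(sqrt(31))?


Tr(a + b*sqrt(d)) = (a + b*sqrt(d)) + (a - b*sqrt(d)) = 2a
= 2 * (9)
= 18

18


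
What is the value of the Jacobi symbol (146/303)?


Compute (146/303) via quadratic reciprocity:
  pull out 2: (2/303) = +1  (since 303 mod 8 = 7)
  reciprocity: (73/303) -> +(303/73)
  reduce: (11/73)
  reciprocity: (11/73) -> +(73/11)
  reduce: (7/11)
  reciprocity: (7/11) -> -(11/7)
  reduce: (4/7)
  pull out 2: (2/7) = +1  (since 7 mod 8 = 7)
  pull out 2: (2/7) = +1  (since 7 mod 8 = 7)
  (1/7) = 1
Product of signs = -1

-1


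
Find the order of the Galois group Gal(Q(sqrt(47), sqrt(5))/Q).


The 2 square roots of distinct primes are multiplicatively independent over Q,
so [K:Q] = 2^2 and Gal(K/Q) is isomorphic to (Z/2Z)^2.
|Gal| = 2^2 = 4

4


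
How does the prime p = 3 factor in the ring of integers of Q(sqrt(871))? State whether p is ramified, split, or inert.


K = Q(sqrt(871)). Since d mod 4 = 3, disc(K) = 3484.
Check p | disc: 3484 mod 3 = 1.
p does not divide disc. Compute Legendre symbol (d/p):
1^((3-1)/2) mod 3 = 1
(d/p) = 1, so p splits: (p) = P*P' with e=1, f=1, g=2.
Therefore p is split.

split


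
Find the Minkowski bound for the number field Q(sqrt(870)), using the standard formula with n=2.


d = 870, d mod 4 = 2, so disc(K) = 4d = 3480; |disc(K)| = 3480
Real quadratic field, so n = 2, s = r2 = 0, r1 = 2
M = (n!/n^n) * (4/pi)^s * sqrt(|disc(K)|) = (2!/2^2) * (4/pi)^0 * sqrt(3480)
= 0.5 * 1.000000 * 58.991525
= 29.4958

29.4958


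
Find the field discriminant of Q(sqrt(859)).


For K = Q(sqrt(d)) with d squarefree: disc(K) = d if d = 1 mod 4, and disc(K) = 4d if d = 2 or 3 mod 4.
Here d = 859, and d mod 4 = 3.
d = 3 mod 4, not 1 (O_K = Z[sqrt(d)]), so disc(K) = 4d = 4 * (859) = 3436

3436


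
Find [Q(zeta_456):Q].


The degree equals Euler's totient phi(456).
456 = 2^3 * 3 * 19
phi(456) = 144

144


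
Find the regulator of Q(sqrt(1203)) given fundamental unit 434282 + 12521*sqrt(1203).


epsilon = 434282 + 12521*sqrt(1203)
= 868564.0000
R = ln(868564.0000)
= 13.6746

13.6746


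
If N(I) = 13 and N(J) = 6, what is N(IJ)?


N(IJ) = N(I) * N(J)
= 13 * 6
= 78

78


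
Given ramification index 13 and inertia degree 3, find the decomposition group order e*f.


|D_P| = e * f
= 13 * 3
= 39

39


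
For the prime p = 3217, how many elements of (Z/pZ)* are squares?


For prime p, the number of non-zero quadratic residues is (p-1)/2.
= (3217-1)/2
= 1608

1608


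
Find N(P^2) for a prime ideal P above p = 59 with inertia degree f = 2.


N(P^a) = p^(a*f)
= 59^(2*2)
= 59^4
= 12117361

12117361


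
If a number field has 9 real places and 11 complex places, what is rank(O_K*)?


By Dirichlet's unit theorem:
rank = r1 + r2 - 1
= 9 + 11 - 1
= 19

19


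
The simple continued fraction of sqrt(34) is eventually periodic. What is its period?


Run the CF algorithm for sqrt(34).
a_0 = floor(sqrt(34)) = 5; set m_0=0, q_0=1.
Recurrence: m' = q*a - m,  q' = (d - m'^2)/q,  a' = floor((a_0 + m')/q').
  step 1: m=5, q=9, a=1
  step 2: m=4, q=2, a=4
  step 3: m=4, q=9, a=1
  step 4: m=5, q=1, a=10
a_4 = 2*a_0 = 10, so the period closes here.
sqrt(34) = [5; 1, 4, 1, 10]
Period length = 4

4


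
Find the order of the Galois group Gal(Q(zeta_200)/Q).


|Gal(Q(zeta_200)/Q)| = phi(200)
= 80

80


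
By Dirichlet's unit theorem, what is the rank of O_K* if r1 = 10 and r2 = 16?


By Dirichlet's unit theorem:
rank = r1 + r2 - 1
= 10 + 16 - 1
= 25

25


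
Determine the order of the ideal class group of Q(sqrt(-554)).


K = Q(sqrt(-554)). d mod 4 = 2, so D = disc(K) = 4d = -2216
h(K) equals the number of primitive reduced positive-definite forms (a, b, c) = a*x^2 + b*x*y + c*y^2 with b^2 - 4ac = D,
where reduced means |b| <= a <= c, with b >= 0 whenever |b| = a or a = c, and primitive means gcd(a, b, c) = 1.
Reduced forces 3a^2 <= |D| = 2216, so 1 <= a <= 27; b must have the parity of D, and c = (b^2 - D)/(4a) must be an integer >= a.
Enumerate a = 1..27, b in [-a, a]:
  a=1: (1, 0, 554)  [1]
  a=2: (2, 0, 277)  [1]
  a=3: (3, -2, 185), (3, 2, 185)  [2]
  a=4: none
  a=5: (5, -2, 111), (5, 2, 111)  [2]
  a=6: (6, -4, 93), (6, 4, 93)  [2]
  a=7..8: none
  a=9: (9, -4, 62), (9, 4, 62)  [2]
  a=10: (10, -8, 57), (10, 8, 57)  [2]
  a=11..14: none
  a=15: (15, -8, 38), (15, -2, 37), (15, 2, 37), (15, 8, 38)  [4]
  a=16..17: none
  a=18: (18, -4, 31), (18, 4, 31)  [2]
  a=19: (19, -8, 30), (19, 8, 30)  [2]
  a=20..24: none
  a=25: (25, -22, 27), (25, 22, 27)  [2]
  a=26..27: none
Total reduced forms: 1 + 1 + 2 + 2 + 2 + 2 + 2 + 4 + 2 + 2 + 2 = 22
h = 22

22


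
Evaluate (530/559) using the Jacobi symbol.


Compute (530/559) via quadratic reciprocity:
  pull out 2: (2/559) = +1  (since 559 mod 8 = 7)
  reciprocity: (265/559) -> +(559/265)
  reduce: (29/265)
  reciprocity: (29/265) -> +(265/29)
  reduce: (4/29)
  pull out 2: (2/29) = -1  (since 29 mod 8 = 5)
  pull out 2: (2/29) = -1  (since 29 mod 8 = 5)
  (1/29) = 1
Product of signs = 1

1


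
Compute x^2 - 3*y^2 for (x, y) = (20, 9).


x^2 - d*y^2
= 20^2 - 3*9^2
= 400 - 243
= 157

157


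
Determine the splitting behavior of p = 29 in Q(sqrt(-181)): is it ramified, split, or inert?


K = Q(sqrt(-181)). Since d mod 4 = 3, disc(K) = -724.
Check p | disc: -724 mod 29 = 1.
p does not divide disc. Compute Legendre symbol (d/p):
22^((29-1)/2) mod 29 = 1
(d/p) = 1, so p splits: (p) = P*P' with e=1, f=1, g=2.
Therefore p is split.

split


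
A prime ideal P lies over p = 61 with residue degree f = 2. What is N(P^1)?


N(P^a) = p^(a*f)
= 61^(1*2)
= 61^2
= 3721

3721


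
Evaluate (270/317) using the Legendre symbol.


p = 317 is prime, so compute (270/317) with the reciprocity algorithm (Jacobi-symbol steps: pull out 2s via (2/n), flip via reciprocity, reduce):
  pull out 2: (2/317) = -1  (since 317 mod 8 = 5)
  reciprocity: (135/317) -> +(317/135)
  reduce: (47/135)
  reciprocity: (47/135) -> -(135/47)
  reduce: (41/47)
  reciprocity: (41/47) -> +(47/41)
  reduce: (6/41)
  pull out 2: (2/41) = +1  (since 41 mod 8 = 1)
  reciprocity: (3/41) -> +(41/3)
  reduce: (2/3)
  pull out 2: (2/3) = -1  (since 3 mod 8 = 3)
  (1/3) = 1
Product of signs = -1
(270/317) = -1

-1


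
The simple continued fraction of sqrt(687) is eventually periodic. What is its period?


Run the CF algorithm for sqrt(687).
a_0 = floor(sqrt(687)) = 26; set m_0=0, q_0=1.
Recurrence: m' = q*a - m,  q' = (d - m'^2)/q,  a' = floor((a_0 + m')/q').
  step 1: m=26, q=11, a=4
  step 2: m=18, q=33, a=1
  step 3: m=15, q=14, a=2
  step 4: m=13, q=37, a=1
  step 5: m=24, q=3, a=16
  step 6: m=24, q=37, a=1
  step 7: m=13, q=14, a=2
  step 8: m=15, q=33, a=1
  step 9: m=18, q=11, a=4
  step 10: m=26, q=1, a=52
a_10 = 2*a_0 = 52, so the period closes here.
sqrt(687) = [26; 4, 1, 2, 1, 16, 1, 2, 1, 4, 52]
Period length = 10

10


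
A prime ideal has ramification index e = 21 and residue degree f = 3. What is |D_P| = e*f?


|D_P| = e * f
= 21 * 3
= 63

63


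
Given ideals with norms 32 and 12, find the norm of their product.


N(IJ) = N(I) * N(J)
= 32 * 12
= 384

384


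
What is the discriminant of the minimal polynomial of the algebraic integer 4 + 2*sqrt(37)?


The element 4 + 2*sqrt(37) has minimal polynomial:
x^2 - 8*x - 132
Discriminant = (-8)^2 - 4*(-132)
= 64 + 528
= 592

592


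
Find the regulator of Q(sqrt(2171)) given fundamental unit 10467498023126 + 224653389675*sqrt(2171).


epsilon = 10467498023126 + 224653389675*sqrt(2171)
= 2.0935e+13
R = ln(2.0935e+13)
= 30.6724

30.6724


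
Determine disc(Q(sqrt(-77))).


For K = Q(sqrt(d)) with d squarefree: disc(K) = d if d = 1 mod 4, and disc(K) = 4d if d = 2 or 3 mod 4.
Here d = -77, and d mod 4 = 3.
d = 3 mod 4, not 1 (O_K = Z[sqrt(d)]), so disc(K) = 4d = 4 * (-77) = -308

-308


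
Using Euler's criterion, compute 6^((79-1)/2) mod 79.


p = 79 is prime and the exponent is (p-1)/2 = 39, so by Euler's criterion 6^39 = (6/79) = +1 or -1 mod 79.
Compute by square-and-multiply:
  39 = 32 + 4 + 2 + 1 (binary 100111)
  Repeated squaring mod 79: 6^1 = 6, 6^2 = 36, 6^4 = 32, 6^8 = 76, 6^16 = 9, 6^32 = 2
  6^39 = 6^32 * 6^4 * 6^2 * 6^1 = 2 * 32 * 36 * 6 mod 79
    2 * 32 = 64 = 64 mod 79
    64 * 36 = 2304 = 13 mod 79
    13 * 6 = 78 = 78 mod 79
  6^39 = 78 mod 79
Result 78 = p - 1 = -1 mod 79: 6 is a quadratic non-residue mod 79. As a residue in [0, p-1] the value is 78.
6^39 mod 79 = 78

78


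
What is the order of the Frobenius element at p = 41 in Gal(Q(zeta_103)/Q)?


The Frobenius at p in Gal(Q(zeta_n)/Q) = (Z/nZ)* is the class of p, so its order is ord_103(41), the smallest k >= 1 with 41^k = 1 mod 103.
n = 103 = 103, phi(103) = 102; the order divides phi(n).
Divisors of 102: 1, 2, 3, 6, 17, 34, 51, 102
Repeated squaring mod 103: 41^1 = 41, 41^2 = 33, 41^4 = 59, 41^8 = 82, 41^16 = 29, 41^32 = 17, 41^64 = 83
Test divisors in increasing order:
  k=1: 41^1 = 41 mod 103
  k=2: 41^2 = 33 mod 103
  k=3: 41^3 = 33 * 41 = 14 mod 103
  k=6: 41^6 = 59 * 33 = 93 mod 103
  k=17: 41^17 = 29 * 41 = 56 mod 103
  k=34: 41^34 = 17 * 33 = 46 mod 103
  k=51: 41^51 = 17 * 29 * 33 * 41 = 1 mod 103  <- first divisor giving 1
Order = 51

51


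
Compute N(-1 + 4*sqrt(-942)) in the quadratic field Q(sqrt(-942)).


N(a + b*sqrt(d)) = a^2 - d*b^2
= (-1)^2 - (-942)*(4)^2
= 1 + 15072
= 15073

15073


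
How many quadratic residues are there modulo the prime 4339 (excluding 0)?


For prime p, the number of non-zero quadratic residues is (p-1)/2.
= (4339-1)/2
= 2169

2169


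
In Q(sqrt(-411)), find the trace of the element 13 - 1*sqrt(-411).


Tr(a + b*sqrt(d)) = (a + b*sqrt(d)) + (a - b*sqrt(d)) = 2a
= 2 * (13)
= 26

26


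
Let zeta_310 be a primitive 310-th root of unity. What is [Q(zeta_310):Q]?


The degree equals Euler's totient phi(310).
310 = 2 * 5 * 31
phi(310) = 120

120


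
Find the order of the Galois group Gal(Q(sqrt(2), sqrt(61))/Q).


The 2 square roots of distinct primes are multiplicatively independent over Q,
so [K:Q] = 2^2 and Gal(K/Q) is isomorphic to (Z/2Z)^2.
|Gal| = 2^2 = 4

4


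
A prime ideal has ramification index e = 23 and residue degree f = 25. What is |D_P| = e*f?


|D_P| = e * f
= 23 * 25
= 575

575


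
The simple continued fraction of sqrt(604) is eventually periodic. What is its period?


Run the CF algorithm for sqrt(604).
a_0 = floor(sqrt(604)) = 24; set m_0=0, q_0=1.
Recurrence: m' = q*a - m,  q' = (d - m'^2)/q,  a' = floor((a_0 + m')/q').
  step 1: m=24, q=28, a=1
  step 2: m=4, q=21, a=1
  step 3: m=17, q=15, a=2
  step 4: m=13, q=29, a=1
  step 5: m=16, q=12, a=3
  step 6: m=20, q=17, a=2
  step 7: m=14, q=24, a=1
  step 8: m=10, q=21, a=1
  step 9: m=11, q=23, a=1
  step 10: m=12, q=20, a=1
  step 11: m=8, q=27, a=1
  step 12: m=19, q=9, a=4
  step 13: m=17, q=35, a=1
  step 14: m=18, q=8, a=5
  step 15: m=22, q=15, a=3
  step 16: m=23, q=5, a=9
  step 17: m=22, q=24, a=1
  step 18: m=2, q=25, a=1
  step 19: m=23, q=3, a=15
  step 20: m=22, q=40, a=1
  step 21: m=18, q=7, a=6
  step 22: m=24, q=4, a=12
  step 23: m=24, q=7, a=6
  step 24: m=18, q=40, a=1
  step 25: m=22, q=3, a=15
  step 26: m=23, q=25, a=1
  step 27: m=2, q=24, a=1
  step 28: m=22, q=5, a=9
  step 29: m=23, q=15, a=3
  step 30: m=22, q=8, a=5
  step 31: m=18, q=35, a=1
  step 32: m=17, q=9, a=4
  step 33: m=19, q=27, a=1
  step 34: m=8, q=20, a=1
  step 35: m=12, q=23, a=1
  step 36: m=11, q=21, a=1
  step 37: m=10, q=24, a=1
  step 38: m=14, q=17, a=2
  step 39: m=20, q=12, a=3
  step 40: m=16, q=29, a=1
  step 41: m=13, q=15, a=2
  step 42: m=17, q=21, a=1
  step 43: m=4, q=28, a=1
  step 44: m=24, q=1, a=48
a_44 = 2*a_0 = 48, so the period closes here.
sqrt(604) = [24; 1, 1, 2, 1, 3, 2, 1, 1, 1, 1, 1, 4, 1, 5, 3, 9, 1, 1, 15, 1, 6, 12, 6, 1, 15, 1, 1, 9, 3, 5, 1, 4, 1, 1, 1, 1, 1, 2, 3, 1, 2, 1, 1, 48]
Period length = 44

44


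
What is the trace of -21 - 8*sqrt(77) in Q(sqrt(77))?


Tr(a + b*sqrt(d)) = (a + b*sqrt(d)) + (a - b*sqrt(d)) = 2a
= 2 * (-21)
= -42

-42


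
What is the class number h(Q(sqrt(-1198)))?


K = Q(sqrt(-1198)). d mod 4 = 2, so D = disc(K) = 4d = -4792
h(K) equals the number of primitive reduced positive-definite forms (a, b, c) = a*x^2 + b*x*y + c*y^2 with b^2 - 4ac = D,
where reduced means |b| <= a <= c, with b >= 0 whenever |b| = a or a = c, and primitive means gcd(a, b, c) = 1.
Reduced forces 3a^2 <= |D| = 4792, so 1 <= a <= 39; b must have the parity of D, and c = (b^2 - D)/(4a) must be an integer >= a.
Enumerate a = 1..39, b in [-a, a]:
  a=1: (1, 0, 1198)  [1]
  a=2: (2, 0, 599)  [1]
  a=3..10: none
  a=11: (11, -2, 109), (11, 2, 109)  [2]
  a=12..16: none
  a=17: (17, -6, 71), (17, 6, 71)  [2]
  a=18..21: none
  a=22: (22, -20, 59), (22, 20, 59)  [2]
  a=23..28: none
  a=29: (29, -14, 43), (29, 14, 43)  [2]
  a=30..33: none
  a=34: (34, -28, 41), (34, 28, 41)  [2]
  a=35..39: none
Total reduced forms: 1 + 1 + 2 + 2 + 2 + 2 + 2 = 12
h = 12

12


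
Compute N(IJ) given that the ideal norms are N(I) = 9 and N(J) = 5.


N(IJ) = N(I) * N(J)
= 9 * 5
= 45

45


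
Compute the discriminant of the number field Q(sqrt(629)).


For K = Q(sqrt(d)) with d squarefree: disc(K) = d if d = 1 mod 4, and disc(K) = 4d if d = 2 or 3 mod 4.
Here d = 629, and d mod 4 = 1.
d = 1 mod 4 (O_K = Z[(1+sqrt(d))/2]), so disc(K) = d = 629

629


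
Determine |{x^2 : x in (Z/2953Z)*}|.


For prime p, the number of non-zero quadratic residues is (p-1)/2.
= (2953-1)/2
= 1476

1476


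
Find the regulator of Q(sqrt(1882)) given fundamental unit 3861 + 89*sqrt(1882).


epsilon = 3861 + 89*sqrt(1882)
= 7722.0001
R = ln(7722.0001)
= 8.9518

8.9518


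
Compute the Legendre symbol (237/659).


p = 659 is prime, so compute (237/659) with the reciprocity algorithm (Jacobi-symbol steps: pull out 2s via (2/n), flip via reciprocity, reduce):
  reciprocity: (237/659) -> +(659/237)
  reduce: (185/237)
  reciprocity: (185/237) -> +(237/185)
  reduce: (52/185)
  pull out 2: (2/185) = +1  (since 185 mod 8 = 1)
  pull out 2: (2/185) = +1  (since 185 mod 8 = 1)
  reciprocity: (13/185) -> +(185/13)
  reduce: (3/13)
  reciprocity: (3/13) -> +(13/3)
  reduce: (1/3)
  (1/3) = 1
Product of signs = 1
(237/659) = 1

1


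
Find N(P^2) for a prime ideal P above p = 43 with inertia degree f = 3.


N(P^a) = p^(a*f)
= 43^(2*3)
= 43^6
= 6321363049

6321363049


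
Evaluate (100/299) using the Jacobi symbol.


Compute (100/299) via quadratic reciprocity:
  pull out 2: (2/299) = -1  (since 299 mod 8 = 3)
  pull out 2: (2/299) = -1  (since 299 mod 8 = 3)
  reciprocity: (25/299) -> +(299/25)
  reduce: (24/25)
  pull out 2: (2/25) = +1  (since 25 mod 8 = 1)
  pull out 2: (2/25) = +1  (since 25 mod 8 = 1)
  pull out 2: (2/25) = +1  (since 25 mod 8 = 1)
  reciprocity: (3/25) -> +(25/3)
  reduce: (1/3)
  (1/3) = 1
Product of signs = 1

1


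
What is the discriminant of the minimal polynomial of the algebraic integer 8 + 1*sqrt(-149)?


The element 8 + 1*sqrt(-149) has minimal polynomial:
x^2 - 16*x + 213
Discriminant = (-16)^2 - 4*(213)
= 256 - 852
= -596

-596


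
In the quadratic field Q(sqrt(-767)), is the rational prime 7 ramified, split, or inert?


K = Q(sqrt(-767)). Since d mod 4 = 1, disc(K) = -767.
Check p | disc: -767 mod 7 = 3.
p does not divide disc. Compute Legendre symbol (d/p):
3^((7-1)/2) mod 7 = -1
(d/p) = -1, so p is inert: (p) stays prime with e=1, f=2, g=1.
Therefore p is inert.

inert


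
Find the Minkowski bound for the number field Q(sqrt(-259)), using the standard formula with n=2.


d = -259, d mod 4 = 1, so disc(K) = d = -259; |disc(K)| = 259
Imaginary quadratic field, so n = 2, s = r2 = 1, r1 = 0
M = (n!/n^n) * (4/pi)^s * sqrt(|disc(K)|) = (2!/2^2) * (4/pi)^1 * sqrt(259)
= 0.5 * 1.273240 * 16.093477
= 10.2454

10.2454


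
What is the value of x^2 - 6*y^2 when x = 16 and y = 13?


x^2 - d*y^2
= 16^2 - 6*13^2
= 256 - 1014
= -758

-758


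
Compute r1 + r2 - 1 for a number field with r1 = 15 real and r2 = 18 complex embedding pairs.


By Dirichlet's unit theorem:
rank = r1 + r2 - 1
= 15 + 18 - 1
= 32

32


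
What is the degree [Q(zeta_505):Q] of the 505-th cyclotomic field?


The degree equals Euler's totient phi(505).
505 = 5 * 101
phi(505) = 400

400


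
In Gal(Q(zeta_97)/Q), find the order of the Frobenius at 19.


The Frobenius at p in Gal(Q(zeta_n)/Q) = (Z/nZ)* is the class of p, so its order is ord_97(19), the smallest k >= 1 with 19^k = 1 mod 97.
n = 97 = 97, phi(97) = 96; the order divides phi(n).
Divisors of 96: 1, 2, 3, 4, 6, 8, 12, 16, 24, 32, 48, 96
Repeated squaring mod 97: 19^1 = 19, 19^2 = 70, 19^4 = 50, 19^8 = 75, 19^16 = 96, 19^32 = 1, 19^64 = 1
Test divisors in increasing order:
  k=1: 19^1 = 19 mod 97
  k=2: 19^2 = 70 mod 97
  k=3: 19^3 = 70 * 19 = 69 mod 97
  k=4: 19^4 = 50 mod 97
  k=6: 19^6 = 50 * 70 = 8 mod 97
  k=8: 19^8 = 75 mod 97
  k=12: 19^12 = 75 * 50 = 64 mod 97
  k=16: 19^16 = 96 mod 97
  k=24: 19^24 = 96 * 75 = 22 mod 97
  k=32: 19^32 = 1 mod 97  <- first divisor giving 1
Order = 32

32


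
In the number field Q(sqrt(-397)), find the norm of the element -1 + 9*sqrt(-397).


N(a + b*sqrt(d)) = a^2 - d*b^2
= (-1)^2 - (-397)*(9)^2
= 1 + 32157
= 32158

32158


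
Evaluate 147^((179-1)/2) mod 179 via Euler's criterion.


p = 179 is prime and the exponent is (p-1)/2 = 89, so by Euler's criterion 147^89 = (147/179) = +1 or -1 mod 179.
Compute by square-and-multiply:
  89 = 64 + 16 + 8 + 1 (binary 1011001)
  Repeated squaring mod 179: 147^1 = 147, 147^2 = 129, 147^4 = 173, 147^8 = 36, 147^16 = 43, 147^32 = 59, 147^64 = 80
  147^89 = 147^64 * 147^16 * 147^8 * 147^1 = 80 * 43 * 36 * 147 mod 179
    80 * 43 = 3440 = 39 mod 179
    39 * 36 = 1404 = 151 mod 179
    151 * 147 = 22197 = 1 mod 179
  147^89 = 1 mod 179
Result 1: 147 is a quadratic residue mod 179.
147^89 mod 179 = 1

1


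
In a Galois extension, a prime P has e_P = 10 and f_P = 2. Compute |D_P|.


|D_P| = e * f
= 10 * 2
= 20

20


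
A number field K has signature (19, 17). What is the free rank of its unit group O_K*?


By Dirichlet's unit theorem:
rank = r1 + r2 - 1
= 19 + 17 - 1
= 35

35


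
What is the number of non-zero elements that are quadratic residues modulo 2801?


For prime p, the number of non-zero quadratic residues is (p-1)/2.
= (2801-1)/2
= 1400

1400


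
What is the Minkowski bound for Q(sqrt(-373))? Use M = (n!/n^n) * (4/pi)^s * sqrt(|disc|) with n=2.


d = -373, d mod 4 = 3, so disc(K) = 4d = -1492; |disc(K)| = 1492
Imaginary quadratic field, so n = 2, s = r2 = 1, r1 = 0
M = (n!/n^n) * (4/pi)^s * sqrt(|disc(K)|) = (2!/2^2) * (4/pi)^1 * sqrt(1492)
= 0.5 * 1.273240 * 38.626416
= 24.5903

24.5903


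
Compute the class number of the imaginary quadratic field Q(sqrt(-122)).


K = Q(sqrt(-122)). d mod 4 = 2, so D = disc(K) = 4d = -488
h(K) equals the number of primitive reduced positive-definite forms (a, b, c) = a*x^2 + b*x*y + c*y^2 with b^2 - 4ac = D,
where reduced means |b| <= a <= c, with b >= 0 whenever |b| = a or a = c, and primitive means gcd(a, b, c) = 1.
Reduced forces 3a^2 <= |D| = 488, so 1 <= a <= 12; b must have the parity of D, and c = (b^2 - D)/(4a) must be an integer >= a.
Enumerate a = 1..12, b in [-a, a]:
  a=1: (1, 0, 122)  [1]
  a=2: (2, 0, 61)  [1]
  a=3: (3, -2, 41), (3, 2, 41)  [2]
  a=4..5: none
  a=6: (6, -4, 21), (6, 4, 21)  [2]
  a=7: (7, -4, 18), (7, 4, 18)  [2]
  a=8: none
  a=9: (9, -4, 14), (9, 4, 14)  [2]
  a=10..12: none
Total reduced forms: 1 + 1 + 2 + 2 + 2 + 2 = 10
h = 10

10


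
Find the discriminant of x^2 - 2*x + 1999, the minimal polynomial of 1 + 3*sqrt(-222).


The element 1 + 3*sqrt(-222) has minimal polynomial:
x^2 - 2*x + 1999
Discriminant = (-2)^2 - 4*(1999)
= 4 - 7996
= -7992

-7992


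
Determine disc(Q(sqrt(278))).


For K = Q(sqrt(d)) with d squarefree: disc(K) = d if d = 1 mod 4, and disc(K) = 4d if d = 2 or 3 mod 4.
Here d = 278, and d mod 4 = 2.
d = 2 mod 4, not 1 (O_K = Z[sqrt(d)]), so disc(K) = 4d = 4 * (278) = 1112

1112


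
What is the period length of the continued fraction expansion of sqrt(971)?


Run the CF algorithm for sqrt(971).
a_0 = floor(sqrt(971)) = 31; set m_0=0, q_0=1.
Recurrence: m' = q*a - m,  q' = (d - m'^2)/q,  a' = floor((a_0 + m')/q').
  step 1: m=31, q=10, a=6
  step 2: m=29, q=13, a=4
  step 3: m=23, q=34, a=1
  step 4: m=11, q=25, a=1
  step 5: m=14, q=31, a=1
  step 6: m=17, q=22, a=2
  step 7: m=27, q=11, a=5
  step 8: m=28, q=17, a=3
  step 9: m=23, q=26, a=2
  step 10: m=29, q=5, a=12
  step 11: m=31, q=2, a=31
  step 12: m=31, q=5, a=12
  step 13: m=29, q=26, a=2
  step 14: m=23, q=17, a=3
  step 15: m=28, q=11, a=5
  step 16: m=27, q=22, a=2
  step 17: m=17, q=31, a=1
  step 18: m=14, q=25, a=1
  step 19: m=11, q=34, a=1
  step 20: m=23, q=13, a=4
  step 21: m=29, q=10, a=6
  step 22: m=31, q=1, a=62
a_22 = 2*a_0 = 62, so the period closes here.
sqrt(971) = [31; 6, 4, 1, 1, 1, 2, 5, 3, 2, 12, 31, 12, 2, 3, 5, 2, 1, 1, 1, 4, 6, 62]
Period length = 22

22


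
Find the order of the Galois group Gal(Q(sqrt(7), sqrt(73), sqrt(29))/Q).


The 3 square roots of distinct primes are multiplicatively independent over Q,
so [K:Q] = 2^3 and Gal(K/Q) is isomorphic to (Z/2Z)^3.
|Gal| = 2^3 = 8

8


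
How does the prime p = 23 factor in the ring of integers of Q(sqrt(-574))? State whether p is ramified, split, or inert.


K = Q(sqrt(-574)). Since d mod 4 = 2, disc(K) = -2296.
Check p | disc: -2296 mod 23 = 4.
p does not divide disc. Compute Legendre symbol (d/p):
1^((23-1)/2) mod 23 = 1
(d/p) = 1, so p splits: (p) = P*P' with e=1, f=1, g=2.
Therefore p is split.

split


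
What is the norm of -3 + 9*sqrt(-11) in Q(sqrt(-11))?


N(a + b*sqrt(d)) = a^2 - d*b^2
= (-3)^2 - (-11)*(9)^2
= 9 + 891
= 900

900


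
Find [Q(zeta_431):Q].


The degree equals Euler's totient phi(431).
431 = 431
phi(431) = 430

430


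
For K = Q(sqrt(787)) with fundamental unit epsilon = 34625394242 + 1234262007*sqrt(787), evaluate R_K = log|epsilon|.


epsilon = 34625394242 + 1234262007*sqrt(787)
= 6.9251e+10
R = ln(6.9251e+10)
= 24.9610

24.9610


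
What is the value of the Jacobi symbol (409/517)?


Compute (409/517) via quadratic reciprocity:
  reciprocity: (409/517) -> +(517/409)
  reduce: (108/409)
  pull out 2: (2/409) = +1  (since 409 mod 8 = 1)
  pull out 2: (2/409) = +1  (since 409 mod 8 = 1)
  reciprocity: (27/409) -> +(409/27)
  reduce: (4/27)
  pull out 2: (2/27) = -1  (since 27 mod 8 = 3)
  pull out 2: (2/27) = -1  (since 27 mod 8 = 3)
  (1/27) = 1
Product of signs = 1

1


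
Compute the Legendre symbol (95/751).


p = 751 is prime, so compute (95/751) with the reciprocity algorithm (Jacobi-symbol steps: pull out 2s via (2/n), flip via reciprocity, reduce):
  reciprocity: (95/751) -> -(751/95)
  reduce: (86/95)
  pull out 2: (2/95) = +1  (since 95 mod 8 = 7)
  reciprocity: (43/95) -> -(95/43)
  reduce: (9/43)
  reciprocity: (9/43) -> +(43/9)
  reduce: (7/9)
  reciprocity: (7/9) -> +(9/7)
  reduce: (2/7)
  pull out 2: (2/7) = +1  (since 7 mod 8 = 7)
  (1/7) = 1
Product of signs = 1
(95/751) = 1

1


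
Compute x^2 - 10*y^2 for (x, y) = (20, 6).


x^2 - d*y^2
= 20^2 - 10*6^2
= 400 - 360
= 40

40


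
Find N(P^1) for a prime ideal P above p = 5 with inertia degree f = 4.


N(P^a) = p^(a*f)
= 5^(1*4)
= 5^4
= 625

625


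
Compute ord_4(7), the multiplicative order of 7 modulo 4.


We want ord_4(7), the smallest k >= 1 with 7^k = 1 mod 4.
n = 4 = 2^2, phi(4) = 2; the order divides phi(n).
Divisors of 2: 1, 2
Repeated squaring mod 4: 7^1 = 3, 7^2 = 1
Test divisors in increasing order:
  k=1: 7^1 = 3 mod 4
  k=2: 7^2 = 1 mod 4  <- first divisor giving 1
Order = 2

2


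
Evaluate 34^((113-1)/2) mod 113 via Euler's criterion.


p = 113 is prime and the exponent is (p-1)/2 = 56, so by Euler's criterion 34^56 = (34/113) = +1 or -1 mod 113.
Compute by square-and-multiply:
  56 = 32 + 16 + 8 (binary 111000)
  Repeated squaring mod 113: 34^1 = 34, 34^2 = 26, 34^4 = 111, 34^8 = 4, 34^16 = 16, 34^32 = 30
  34^56 = 34^32 * 34^16 * 34^8 = 30 * 16 * 4 mod 113
    30 * 16 = 480 = 28 mod 113
    28 * 4 = 112 = 112 mod 113
  34^56 = 112 mod 113
Result 112 = p - 1 = -1 mod 113: 34 is a quadratic non-residue mod 113. As a residue in [0, p-1] the value is 112.
34^56 mod 113 = 112

112


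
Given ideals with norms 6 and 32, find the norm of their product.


N(IJ) = N(I) * N(J)
= 6 * 32
= 192

192


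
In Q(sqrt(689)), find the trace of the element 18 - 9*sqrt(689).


Tr(a + b*sqrt(d)) = (a + b*sqrt(d)) + (a - b*sqrt(d)) = 2a
= 2 * (18)
= 36

36


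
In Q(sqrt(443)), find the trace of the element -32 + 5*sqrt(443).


Tr(a + b*sqrt(d)) = (a + b*sqrt(d)) + (a - b*sqrt(d)) = 2a
= 2 * (-32)
= -64

-64


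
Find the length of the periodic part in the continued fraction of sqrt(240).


Run the CF algorithm for sqrt(240).
a_0 = floor(sqrt(240)) = 15; set m_0=0, q_0=1.
Recurrence: m' = q*a - m,  q' = (d - m'^2)/q,  a' = floor((a_0 + m')/q').
  step 1: m=15, q=15, a=2
  step 2: m=15, q=1, a=30
a_2 = 2*a_0 = 30, so the period closes here.
sqrt(240) = [15; 2, 30]
Period length = 2

2


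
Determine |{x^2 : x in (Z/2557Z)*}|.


For prime p, the number of non-zero quadratic residues is (p-1)/2.
= (2557-1)/2
= 1278

1278


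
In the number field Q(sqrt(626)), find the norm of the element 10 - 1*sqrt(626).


N(a + b*sqrt(d)) = a^2 - d*b^2
= (10)^2 - (626)*(-1)^2
= 100 - 626
= -526

-526


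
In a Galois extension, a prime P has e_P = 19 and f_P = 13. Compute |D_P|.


|D_P| = e * f
= 19 * 13
= 247

247


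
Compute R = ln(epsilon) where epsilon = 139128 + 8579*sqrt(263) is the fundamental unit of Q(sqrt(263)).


epsilon = 139128 + 8579*sqrt(263)
= 278256.0000
R = ln(278256.0000)
= 12.5363

12.5363


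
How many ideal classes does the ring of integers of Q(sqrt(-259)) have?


K = Q(sqrt(-259)). d mod 4 = 1, so D = disc(K) = d = -259
h(K) equals the number of primitive reduced positive-definite forms (a, b, c) = a*x^2 + b*x*y + c*y^2 with b^2 - 4ac = D,
where reduced means |b| <= a <= c, with b >= 0 whenever |b| = a or a = c, and primitive means gcd(a, b, c) = 1.
Reduced forces 3a^2 <= |D| = 259, so 1 <= a <= 9; b must have the parity of D, and c = (b^2 - D)/(4a) must be an integer >= a.
Enumerate a = 1..9, b in [-a, a]:
  a=1: (1, 1, 65)  [1]
  a=2..4: none
  a=5: (5, -1, 13), (5, 1, 13)  [2]
  a=6: none
  a=7: (7, 7, 11)  [1]
  a=8..9: none
Total reduced forms: 1 + 2 + 1 = 4
h = 4

4


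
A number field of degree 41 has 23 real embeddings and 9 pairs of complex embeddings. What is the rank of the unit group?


By Dirichlet's unit theorem:
rank = r1 + r2 - 1
= 23 + 9 - 1
= 31

31


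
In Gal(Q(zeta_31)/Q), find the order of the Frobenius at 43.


The Frobenius at p in Gal(Q(zeta_n)/Q) = (Z/nZ)* is the class of p, so its order is ord_31(43), the smallest k >= 1 with 43^k = 1 mod 31.
n = 31 = 31, phi(31) = 30; the order divides phi(n).
Divisors of 30: 1, 2, 3, 5, 6, 10, 15, 30
Repeated squaring mod 31: 43^1 = 12, 43^2 = 20, 43^4 = 28, 43^8 = 9, 43^16 = 19
Test divisors in increasing order:
  k=1: 43^1 = 12 mod 31
  k=2: 43^2 = 20 mod 31
  k=3: 43^3 = 20 * 12 = 23 mod 31
  k=5: 43^5 = 28 * 12 = 26 mod 31
  k=6: 43^6 = 28 * 20 = 2 mod 31
  k=10: 43^10 = 9 * 20 = 25 mod 31
  k=15: 43^15 = 9 * 28 * 20 * 12 = 30 mod 31
  k=30: 43^30 = 19 * 9 * 28 * 20 = 1 mod 31  <- first divisor giving 1
Order = 30

30


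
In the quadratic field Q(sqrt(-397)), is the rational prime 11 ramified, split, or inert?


K = Q(sqrt(-397)). Since d mod 4 = 3, disc(K) = -1588.
Check p | disc: -1588 mod 11 = 7.
p does not divide disc. Compute Legendre symbol (d/p):
10^((11-1)/2) mod 11 = -1
(d/p) = -1, so p is inert: (p) stays prime with e=1, f=2, g=1.
Therefore p is inert.

inert


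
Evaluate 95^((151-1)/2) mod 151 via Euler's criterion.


p = 151 is prime and the exponent is (p-1)/2 = 75, so by Euler's criterion 95^75 = (95/151) = +1 or -1 mod 151.
Compute by square-and-multiply:
  75 = 64 + 8 + 2 + 1 (binary 1001011)
  Repeated squaring mod 151: 95^1 = 95, 95^2 = 116, 95^4 = 17, 95^8 = 138, 95^16 = 18, 95^32 = 22, 95^64 = 31
  95^75 = 95^64 * 95^8 * 95^2 * 95^1 = 31 * 138 * 116 * 95 mod 151
    31 * 138 = 4278 = 50 mod 151
    50 * 116 = 5800 = 62 mod 151
    62 * 95 = 5890 = 1 mod 151
  95^75 = 1 mod 151
Result 1: 95 is a quadratic residue mod 151.
95^75 mod 151 = 1

1


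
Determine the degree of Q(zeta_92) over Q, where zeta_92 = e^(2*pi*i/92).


The degree equals Euler's totient phi(92).
92 = 2^2 * 23
phi(92) = 44

44


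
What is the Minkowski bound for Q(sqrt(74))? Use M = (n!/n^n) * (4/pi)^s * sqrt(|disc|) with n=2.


d = 74, d mod 4 = 2, so disc(K) = 4d = 296; |disc(K)| = 296
Real quadratic field, so n = 2, s = r2 = 0, r1 = 2
M = (n!/n^n) * (4/pi)^s * sqrt(|disc(K)|) = (2!/2^2) * (4/pi)^0 * sqrt(296)
= 0.5 * 1.000000 * 17.204651
= 8.6023

8.6023


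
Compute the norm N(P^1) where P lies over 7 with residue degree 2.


N(P^a) = p^(a*f)
= 7^(1*2)
= 7^2
= 49

49


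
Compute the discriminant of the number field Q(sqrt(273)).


For K = Q(sqrt(d)) with d squarefree: disc(K) = d if d = 1 mod 4, and disc(K) = 4d if d = 2 or 3 mod 4.
Here d = 273, and d mod 4 = 1.
d = 1 mod 4 (O_K = Z[(1+sqrt(d))/2]), so disc(K) = d = 273

273


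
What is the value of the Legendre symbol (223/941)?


p = 941 is prime, so compute (223/941) with the reciprocity algorithm (Jacobi-symbol steps: pull out 2s via (2/n), flip via reciprocity, reduce):
  reciprocity: (223/941) -> +(941/223)
  reduce: (49/223)
  reciprocity: (49/223) -> +(223/49)
  reduce: (27/49)
  reciprocity: (27/49) -> +(49/27)
  reduce: (22/27)
  pull out 2: (2/27) = -1  (since 27 mod 8 = 3)
  reciprocity: (11/27) -> -(27/11)
  reduce: (5/11)
  reciprocity: (5/11) -> +(11/5)
  reduce: (1/5)
  (1/5) = 1
Product of signs = 1
(223/941) = 1

1
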